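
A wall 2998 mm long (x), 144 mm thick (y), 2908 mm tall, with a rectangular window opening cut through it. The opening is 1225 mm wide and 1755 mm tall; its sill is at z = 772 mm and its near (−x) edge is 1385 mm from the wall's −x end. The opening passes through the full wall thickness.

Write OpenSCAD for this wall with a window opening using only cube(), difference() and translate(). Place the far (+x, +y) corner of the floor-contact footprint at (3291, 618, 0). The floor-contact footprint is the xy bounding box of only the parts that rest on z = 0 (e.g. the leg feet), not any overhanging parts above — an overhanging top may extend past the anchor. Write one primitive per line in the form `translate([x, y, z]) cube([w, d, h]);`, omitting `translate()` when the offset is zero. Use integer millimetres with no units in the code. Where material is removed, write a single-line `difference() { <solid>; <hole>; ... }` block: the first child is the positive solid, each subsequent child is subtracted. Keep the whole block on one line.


difference() { translate([293, 474, 0]) cube([2998, 144, 2908]); translate([1678, 474, 772]) cube([1225, 144, 1755]); }


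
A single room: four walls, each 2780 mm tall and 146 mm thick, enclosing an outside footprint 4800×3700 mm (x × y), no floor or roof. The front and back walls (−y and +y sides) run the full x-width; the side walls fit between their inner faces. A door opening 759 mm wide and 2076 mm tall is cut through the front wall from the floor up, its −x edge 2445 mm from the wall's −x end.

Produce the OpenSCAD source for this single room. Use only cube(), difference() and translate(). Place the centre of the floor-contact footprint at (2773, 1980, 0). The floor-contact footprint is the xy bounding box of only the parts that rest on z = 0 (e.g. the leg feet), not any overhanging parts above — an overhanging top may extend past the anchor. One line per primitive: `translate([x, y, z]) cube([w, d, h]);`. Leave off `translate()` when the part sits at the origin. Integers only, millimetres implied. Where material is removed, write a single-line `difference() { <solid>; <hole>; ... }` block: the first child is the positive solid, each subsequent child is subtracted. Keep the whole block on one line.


difference() { translate([373, 130, 0]) cube([4800, 146, 2780]); translate([2818, 130, 0]) cube([759, 146, 2076]); }
translate([373, 3684, 0]) cube([4800, 146, 2780]);
translate([373, 276, 0]) cube([146, 3408, 2780]);
translate([5027, 276, 0]) cube([146, 3408, 2780]);


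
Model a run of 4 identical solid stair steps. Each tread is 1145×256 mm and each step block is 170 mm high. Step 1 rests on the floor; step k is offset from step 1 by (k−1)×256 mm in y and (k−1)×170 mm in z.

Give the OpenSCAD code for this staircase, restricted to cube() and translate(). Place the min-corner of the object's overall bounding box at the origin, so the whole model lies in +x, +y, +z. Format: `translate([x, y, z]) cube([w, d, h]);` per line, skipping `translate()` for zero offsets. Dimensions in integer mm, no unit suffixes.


cube([1145, 256, 170]);
translate([0, 256, 170]) cube([1145, 256, 170]);
translate([0, 512, 340]) cube([1145, 256, 170]);
translate([0, 768, 510]) cube([1145, 256, 170]);


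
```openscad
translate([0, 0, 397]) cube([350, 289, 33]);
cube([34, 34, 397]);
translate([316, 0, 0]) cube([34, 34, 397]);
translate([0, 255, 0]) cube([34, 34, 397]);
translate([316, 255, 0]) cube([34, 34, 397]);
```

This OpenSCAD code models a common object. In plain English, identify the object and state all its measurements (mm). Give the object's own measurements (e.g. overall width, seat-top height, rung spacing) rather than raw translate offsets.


A four-legged stool. The seat is a 350×289×33 mm slab whose top surface is at z = 430 mm; four square legs, each 34×34 mm in cross-section, run from the floor (z = 0) to the underside of the seat, each flush with a corner of the seat.


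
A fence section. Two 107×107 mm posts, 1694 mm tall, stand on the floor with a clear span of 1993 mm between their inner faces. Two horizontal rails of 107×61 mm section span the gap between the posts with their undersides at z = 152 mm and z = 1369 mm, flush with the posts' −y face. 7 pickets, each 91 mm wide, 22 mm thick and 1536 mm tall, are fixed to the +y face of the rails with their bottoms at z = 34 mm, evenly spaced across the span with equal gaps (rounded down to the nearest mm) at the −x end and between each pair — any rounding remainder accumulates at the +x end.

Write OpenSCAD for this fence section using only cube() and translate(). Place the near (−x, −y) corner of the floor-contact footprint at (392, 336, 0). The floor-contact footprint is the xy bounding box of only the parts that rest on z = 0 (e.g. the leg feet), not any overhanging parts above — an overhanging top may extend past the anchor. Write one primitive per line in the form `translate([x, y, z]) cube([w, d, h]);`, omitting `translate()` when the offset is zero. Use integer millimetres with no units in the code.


translate([392, 336, 0]) cube([107, 107, 1694]);
translate([2492, 336, 0]) cube([107, 107, 1694]);
translate([499, 336, 152]) cube([1993, 107, 61]);
translate([499, 336, 1369]) cube([1993, 107, 61]);
translate([668, 443, 34]) cube([91, 22, 1536]);
translate([928, 443, 34]) cube([91, 22, 1536]);
translate([1188, 443, 34]) cube([91, 22, 1536]);
translate([1448, 443, 34]) cube([91, 22, 1536]);
translate([1708, 443, 34]) cube([91, 22, 1536]);
translate([1968, 443, 34]) cube([91, 22, 1536]);
translate([2228, 443, 34]) cube([91, 22, 1536]);


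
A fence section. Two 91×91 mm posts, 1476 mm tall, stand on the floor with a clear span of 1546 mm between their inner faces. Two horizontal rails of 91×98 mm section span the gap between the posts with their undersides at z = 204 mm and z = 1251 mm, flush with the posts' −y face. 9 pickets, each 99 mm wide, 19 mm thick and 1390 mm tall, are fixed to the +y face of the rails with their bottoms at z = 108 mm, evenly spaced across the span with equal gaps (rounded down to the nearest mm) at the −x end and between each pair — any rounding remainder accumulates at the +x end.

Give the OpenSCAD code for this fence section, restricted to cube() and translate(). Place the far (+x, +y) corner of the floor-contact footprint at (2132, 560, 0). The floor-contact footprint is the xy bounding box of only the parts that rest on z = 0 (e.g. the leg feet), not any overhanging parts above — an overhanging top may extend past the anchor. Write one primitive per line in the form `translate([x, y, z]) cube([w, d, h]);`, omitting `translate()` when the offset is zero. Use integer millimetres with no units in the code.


translate([404, 469, 0]) cube([91, 91, 1476]);
translate([2041, 469, 0]) cube([91, 91, 1476]);
translate([495, 469, 204]) cube([1546, 91, 98]);
translate([495, 469, 1251]) cube([1546, 91, 98]);
translate([560, 560, 108]) cube([99, 19, 1390]);
translate([724, 560, 108]) cube([99, 19, 1390]);
translate([888, 560, 108]) cube([99, 19, 1390]);
translate([1052, 560, 108]) cube([99, 19, 1390]);
translate([1216, 560, 108]) cube([99, 19, 1390]);
translate([1380, 560, 108]) cube([99, 19, 1390]);
translate([1544, 560, 108]) cube([99, 19, 1390]);
translate([1708, 560, 108]) cube([99, 19, 1390]);
translate([1872, 560, 108]) cube([99, 19, 1390]);


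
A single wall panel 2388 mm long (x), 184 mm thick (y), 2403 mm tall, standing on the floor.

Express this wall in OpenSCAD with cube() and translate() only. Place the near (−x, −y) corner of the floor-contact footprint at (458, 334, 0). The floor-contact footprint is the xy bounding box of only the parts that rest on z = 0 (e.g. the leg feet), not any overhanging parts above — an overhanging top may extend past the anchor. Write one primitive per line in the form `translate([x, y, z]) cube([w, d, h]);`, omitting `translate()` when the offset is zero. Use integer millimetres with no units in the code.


translate([458, 334, 0]) cube([2388, 184, 2403]);


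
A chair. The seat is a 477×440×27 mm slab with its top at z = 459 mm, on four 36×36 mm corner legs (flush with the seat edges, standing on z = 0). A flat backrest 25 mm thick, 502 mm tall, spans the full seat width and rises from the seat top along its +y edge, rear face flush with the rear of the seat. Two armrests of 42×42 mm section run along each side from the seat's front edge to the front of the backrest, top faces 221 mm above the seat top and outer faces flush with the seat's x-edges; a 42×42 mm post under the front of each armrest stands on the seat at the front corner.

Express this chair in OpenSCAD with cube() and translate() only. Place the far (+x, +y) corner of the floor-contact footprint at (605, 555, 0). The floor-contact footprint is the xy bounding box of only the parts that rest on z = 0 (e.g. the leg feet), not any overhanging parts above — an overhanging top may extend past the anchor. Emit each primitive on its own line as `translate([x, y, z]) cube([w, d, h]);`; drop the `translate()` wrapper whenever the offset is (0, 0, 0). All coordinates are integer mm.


translate([128, 115, 432]) cube([477, 440, 27]);
translate([128, 115, 0]) cube([36, 36, 432]);
translate([569, 115, 0]) cube([36, 36, 432]);
translate([128, 519, 0]) cube([36, 36, 432]);
translate([569, 519, 0]) cube([36, 36, 432]);
translate([128, 530, 459]) cube([477, 25, 502]);
translate([128, 115, 638]) cube([42, 415, 42]);
translate([563, 115, 638]) cube([42, 415, 42]);
translate([128, 115, 459]) cube([42, 42, 179]);
translate([563, 115, 459]) cube([42, 42, 179]);


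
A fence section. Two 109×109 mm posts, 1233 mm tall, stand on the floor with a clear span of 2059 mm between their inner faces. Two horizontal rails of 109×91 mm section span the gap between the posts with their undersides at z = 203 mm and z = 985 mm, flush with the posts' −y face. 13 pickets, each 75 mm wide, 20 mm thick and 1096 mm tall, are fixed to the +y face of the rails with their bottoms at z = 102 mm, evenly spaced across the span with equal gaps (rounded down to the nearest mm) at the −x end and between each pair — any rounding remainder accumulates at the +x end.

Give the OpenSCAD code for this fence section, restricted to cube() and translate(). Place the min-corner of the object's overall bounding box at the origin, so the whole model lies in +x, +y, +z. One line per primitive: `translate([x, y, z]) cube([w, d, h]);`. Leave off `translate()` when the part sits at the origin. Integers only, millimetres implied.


cube([109, 109, 1233]);
translate([2168, 0, 0]) cube([109, 109, 1233]);
translate([109, 0, 203]) cube([2059, 109, 91]);
translate([109, 0, 985]) cube([2059, 109, 91]);
translate([186, 109, 102]) cube([75, 20, 1096]);
translate([338, 109, 102]) cube([75, 20, 1096]);
translate([490, 109, 102]) cube([75, 20, 1096]);
translate([642, 109, 102]) cube([75, 20, 1096]);
translate([794, 109, 102]) cube([75, 20, 1096]);
translate([946, 109, 102]) cube([75, 20, 1096]);
translate([1098, 109, 102]) cube([75, 20, 1096]);
translate([1250, 109, 102]) cube([75, 20, 1096]);
translate([1402, 109, 102]) cube([75, 20, 1096]);
translate([1554, 109, 102]) cube([75, 20, 1096]);
translate([1706, 109, 102]) cube([75, 20, 1096]);
translate([1858, 109, 102]) cube([75, 20, 1096]);
translate([2010, 109, 102]) cube([75, 20, 1096]);


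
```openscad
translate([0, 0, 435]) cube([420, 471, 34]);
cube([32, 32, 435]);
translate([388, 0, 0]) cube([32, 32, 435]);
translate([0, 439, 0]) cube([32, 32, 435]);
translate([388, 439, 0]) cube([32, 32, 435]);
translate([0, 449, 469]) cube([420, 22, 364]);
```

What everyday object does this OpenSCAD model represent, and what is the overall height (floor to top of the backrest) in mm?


A chair. The overall height is 833 mm.

A slab on four corner posts with a tall panel at the back — a chair. The seat slab sits at z = 435 with thickness 34, and the 364 mm backrest starts at the seat top, so the overall height is 435 + 34 + 364 = 833 mm.


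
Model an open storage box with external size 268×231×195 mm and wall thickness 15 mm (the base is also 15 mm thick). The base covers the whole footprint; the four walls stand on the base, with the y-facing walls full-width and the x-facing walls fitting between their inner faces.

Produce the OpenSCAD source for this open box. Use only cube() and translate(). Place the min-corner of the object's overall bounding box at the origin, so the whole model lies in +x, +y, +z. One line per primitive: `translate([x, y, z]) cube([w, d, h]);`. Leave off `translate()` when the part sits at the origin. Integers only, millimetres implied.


cube([268, 231, 15]);
translate([0, 0, 15]) cube([268, 15, 180]);
translate([0, 216, 15]) cube([268, 15, 180]);
translate([0, 15, 15]) cube([15, 201, 180]);
translate([253, 15, 15]) cube([15, 201, 180]);


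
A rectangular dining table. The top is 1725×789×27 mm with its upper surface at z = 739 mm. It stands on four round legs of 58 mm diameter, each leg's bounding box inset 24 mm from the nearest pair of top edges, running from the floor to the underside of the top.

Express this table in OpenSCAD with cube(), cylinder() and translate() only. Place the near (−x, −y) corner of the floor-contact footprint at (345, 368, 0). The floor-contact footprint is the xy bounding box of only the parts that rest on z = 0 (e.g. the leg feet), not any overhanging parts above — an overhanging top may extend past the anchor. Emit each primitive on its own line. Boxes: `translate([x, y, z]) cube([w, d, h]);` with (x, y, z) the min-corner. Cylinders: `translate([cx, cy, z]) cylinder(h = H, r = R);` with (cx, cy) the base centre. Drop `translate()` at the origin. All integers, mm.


translate([321, 344, 712]) cube([1725, 789, 27]);
translate([374, 397, 0]) cylinder(h = 712, r = 29);
translate([1993, 397, 0]) cylinder(h = 712, r = 29);
translate([374, 1080, 0]) cylinder(h = 712, r = 29);
translate([1993, 1080, 0]) cylinder(h = 712, r = 29);


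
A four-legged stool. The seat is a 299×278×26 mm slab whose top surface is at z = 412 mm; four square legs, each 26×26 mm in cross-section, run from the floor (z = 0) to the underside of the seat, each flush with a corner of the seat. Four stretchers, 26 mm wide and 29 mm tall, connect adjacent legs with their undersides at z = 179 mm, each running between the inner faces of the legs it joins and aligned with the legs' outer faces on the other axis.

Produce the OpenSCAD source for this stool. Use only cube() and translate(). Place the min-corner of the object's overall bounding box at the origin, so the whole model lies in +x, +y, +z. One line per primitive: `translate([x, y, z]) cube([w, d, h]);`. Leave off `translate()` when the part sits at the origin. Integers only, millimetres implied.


translate([0, 0, 386]) cube([299, 278, 26]);
cube([26, 26, 386]);
translate([273, 0, 0]) cube([26, 26, 386]);
translate([0, 252, 0]) cube([26, 26, 386]);
translate([273, 252, 0]) cube([26, 26, 386]);
translate([26, 0, 179]) cube([247, 26, 29]);
translate([26, 252, 179]) cube([247, 26, 29]);
translate([0, 26, 179]) cube([26, 226, 29]);
translate([273, 26, 179]) cube([26, 226, 29]);


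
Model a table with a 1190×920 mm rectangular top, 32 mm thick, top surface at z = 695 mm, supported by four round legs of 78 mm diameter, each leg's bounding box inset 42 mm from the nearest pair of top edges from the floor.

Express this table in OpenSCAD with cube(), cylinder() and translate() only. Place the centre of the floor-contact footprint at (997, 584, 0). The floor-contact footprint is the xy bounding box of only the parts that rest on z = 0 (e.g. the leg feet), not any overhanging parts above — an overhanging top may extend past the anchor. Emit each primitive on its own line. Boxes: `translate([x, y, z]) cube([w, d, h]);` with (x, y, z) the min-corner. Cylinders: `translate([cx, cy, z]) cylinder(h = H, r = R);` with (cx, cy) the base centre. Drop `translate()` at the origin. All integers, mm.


translate([402, 124, 663]) cube([1190, 920, 32]);
translate([483, 205, 0]) cylinder(h = 663, r = 39);
translate([1511, 205, 0]) cylinder(h = 663, r = 39);
translate([483, 963, 0]) cylinder(h = 663, r = 39);
translate([1511, 963, 0]) cylinder(h = 663, r = 39);


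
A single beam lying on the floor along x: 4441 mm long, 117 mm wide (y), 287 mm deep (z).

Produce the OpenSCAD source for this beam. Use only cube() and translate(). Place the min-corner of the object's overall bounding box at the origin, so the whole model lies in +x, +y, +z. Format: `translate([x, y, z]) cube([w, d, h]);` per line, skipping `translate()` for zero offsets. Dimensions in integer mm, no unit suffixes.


cube([4441, 117, 287]);


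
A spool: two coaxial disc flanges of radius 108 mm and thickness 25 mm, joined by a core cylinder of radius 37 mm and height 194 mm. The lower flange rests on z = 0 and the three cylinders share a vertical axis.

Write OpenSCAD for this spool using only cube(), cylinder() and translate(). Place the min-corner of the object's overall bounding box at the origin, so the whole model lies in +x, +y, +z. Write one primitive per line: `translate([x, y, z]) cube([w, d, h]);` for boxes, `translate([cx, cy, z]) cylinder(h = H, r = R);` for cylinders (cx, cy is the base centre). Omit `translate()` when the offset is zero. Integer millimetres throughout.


translate([108, 108, 0]) cylinder(h = 25, r = 108);
translate([108, 108, 25]) cylinder(h = 194, r = 37);
translate([108, 108, 219]) cylinder(h = 25, r = 108);


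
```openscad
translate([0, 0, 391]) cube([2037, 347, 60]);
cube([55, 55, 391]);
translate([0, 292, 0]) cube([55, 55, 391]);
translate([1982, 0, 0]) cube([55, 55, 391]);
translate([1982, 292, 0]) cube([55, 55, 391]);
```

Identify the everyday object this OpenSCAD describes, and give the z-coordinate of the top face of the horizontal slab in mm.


A bench. The seat-top height is 451 mm.

A long slab on four corner posts — a bench. The slab sits at z = 391 with thickness 60, so the top is 391 + 60 = 451 mm.


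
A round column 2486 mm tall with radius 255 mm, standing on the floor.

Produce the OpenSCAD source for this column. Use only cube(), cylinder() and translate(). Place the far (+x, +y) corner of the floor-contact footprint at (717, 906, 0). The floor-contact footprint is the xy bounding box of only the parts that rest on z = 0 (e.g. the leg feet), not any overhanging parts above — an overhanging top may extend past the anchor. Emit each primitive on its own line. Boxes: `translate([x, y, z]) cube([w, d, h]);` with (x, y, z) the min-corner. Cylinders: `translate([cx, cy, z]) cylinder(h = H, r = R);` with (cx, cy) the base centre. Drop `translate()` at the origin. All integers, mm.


translate([462, 651, 0]) cylinder(h = 2486, r = 255);


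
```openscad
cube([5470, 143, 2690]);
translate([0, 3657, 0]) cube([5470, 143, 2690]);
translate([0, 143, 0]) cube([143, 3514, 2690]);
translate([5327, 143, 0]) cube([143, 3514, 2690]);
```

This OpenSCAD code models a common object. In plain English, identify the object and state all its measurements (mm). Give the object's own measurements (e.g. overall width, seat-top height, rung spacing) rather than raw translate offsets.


The wall frame of a small rectangular building: four walls, each 2690 mm tall and 143 mm thick, enclosing a footprint 5470 mm (x) by 3800 mm (y) outside-to-outside, with no floor or roof. The front and back walls (the −y and +y sides) span the full width; the two side walls fit between them.


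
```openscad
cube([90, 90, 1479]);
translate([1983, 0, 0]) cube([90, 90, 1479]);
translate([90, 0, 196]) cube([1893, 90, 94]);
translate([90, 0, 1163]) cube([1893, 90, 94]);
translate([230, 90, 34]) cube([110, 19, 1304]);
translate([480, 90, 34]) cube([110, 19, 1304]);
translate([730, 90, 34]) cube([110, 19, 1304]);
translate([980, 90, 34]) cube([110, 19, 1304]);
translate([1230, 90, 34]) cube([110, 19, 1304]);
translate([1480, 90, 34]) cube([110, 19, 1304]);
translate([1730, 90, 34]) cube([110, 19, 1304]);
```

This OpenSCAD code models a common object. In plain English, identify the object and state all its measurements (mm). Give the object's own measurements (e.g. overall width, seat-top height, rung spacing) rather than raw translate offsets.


A fence section. Two 90×90 mm posts, 1479 mm tall, stand on the floor with a clear span of 1893 mm between their inner faces. Two horizontal rails of 90×94 mm section span the gap between the posts with their undersides at z = 196 mm and z = 1163 mm, flush with the posts' −y face. 7 pickets, each 110 mm wide, 19 mm thick and 1304 mm tall, are fixed to the +y face of the rails with their bottoms at z = 34 mm, spaced across the span with a 140 mm gap after the −x post and between neighbouring pickets, with 143 mm left before the +x post.


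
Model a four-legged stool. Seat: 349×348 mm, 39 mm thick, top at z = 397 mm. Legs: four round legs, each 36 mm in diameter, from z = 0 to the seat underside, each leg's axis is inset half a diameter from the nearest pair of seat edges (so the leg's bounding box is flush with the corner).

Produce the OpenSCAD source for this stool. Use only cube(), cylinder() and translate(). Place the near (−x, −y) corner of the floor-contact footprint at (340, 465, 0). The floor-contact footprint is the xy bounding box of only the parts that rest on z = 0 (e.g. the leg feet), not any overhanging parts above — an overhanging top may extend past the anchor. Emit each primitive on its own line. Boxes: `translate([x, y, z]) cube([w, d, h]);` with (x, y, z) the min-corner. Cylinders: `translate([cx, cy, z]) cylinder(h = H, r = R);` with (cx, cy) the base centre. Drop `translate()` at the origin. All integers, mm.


// leg_h = 397 - 39 = 358
translate([340, 465, 358]) cube([349, 348, 39]);
translate([358, 483, 0]) cylinder(h = 358, r = 18);
translate([671, 483, 0]) cylinder(h = 358, r = 18);
translate([358, 795, 0]) cylinder(h = 358, r = 18);
translate([671, 795, 0]) cylinder(h = 358, r = 18);


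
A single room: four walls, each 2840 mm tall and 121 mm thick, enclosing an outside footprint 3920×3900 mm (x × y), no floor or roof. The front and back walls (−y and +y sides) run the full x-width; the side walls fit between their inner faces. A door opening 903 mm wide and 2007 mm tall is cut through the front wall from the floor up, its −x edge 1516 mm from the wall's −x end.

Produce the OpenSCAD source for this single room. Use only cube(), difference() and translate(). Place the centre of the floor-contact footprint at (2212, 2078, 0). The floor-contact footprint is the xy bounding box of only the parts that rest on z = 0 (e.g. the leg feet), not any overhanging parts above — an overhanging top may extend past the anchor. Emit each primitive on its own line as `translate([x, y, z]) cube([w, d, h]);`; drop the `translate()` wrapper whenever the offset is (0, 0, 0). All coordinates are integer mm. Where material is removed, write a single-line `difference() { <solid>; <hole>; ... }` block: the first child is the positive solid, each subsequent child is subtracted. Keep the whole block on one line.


difference() { translate([252, 128, 0]) cube([3920, 121, 2840]); translate([1768, 128, 0]) cube([903, 121, 2007]); }
translate([252, 3907, 0]) cube([3920, 121, 2840]);
translate([252, 249, 0]) cube([121, 3658, 2840]);
translate([4051, 249, 0]) cube([121, 3658, 2840]);


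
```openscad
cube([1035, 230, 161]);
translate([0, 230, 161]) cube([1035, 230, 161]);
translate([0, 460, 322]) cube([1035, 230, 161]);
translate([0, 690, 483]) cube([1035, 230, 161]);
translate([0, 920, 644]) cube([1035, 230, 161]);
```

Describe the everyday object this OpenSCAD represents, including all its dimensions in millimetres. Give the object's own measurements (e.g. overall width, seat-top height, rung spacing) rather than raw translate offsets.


A straight staircase of 5 solid steps. Each step is 1035 mm wide (x), 230 mm deep (y, the going) and 161 mm tall (the rise). The first step rests on the floor; each subsequent step sits one going further in +y and one rise higher in +z, directly behind and above the previous step with no overlap.


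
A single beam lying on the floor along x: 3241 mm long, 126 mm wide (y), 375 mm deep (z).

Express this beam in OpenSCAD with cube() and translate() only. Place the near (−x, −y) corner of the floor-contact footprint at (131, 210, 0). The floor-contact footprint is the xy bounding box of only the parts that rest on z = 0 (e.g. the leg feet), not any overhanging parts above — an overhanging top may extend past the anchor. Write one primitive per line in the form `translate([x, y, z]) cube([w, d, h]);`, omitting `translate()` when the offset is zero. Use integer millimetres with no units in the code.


translate([131, 210, 0]) cube([3241, 126, 375]);


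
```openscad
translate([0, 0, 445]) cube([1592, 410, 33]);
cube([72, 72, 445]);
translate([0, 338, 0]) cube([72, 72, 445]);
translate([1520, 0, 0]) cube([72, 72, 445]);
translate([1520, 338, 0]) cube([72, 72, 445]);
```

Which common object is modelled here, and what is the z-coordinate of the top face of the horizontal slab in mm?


A bench. The seat-top height is 478 mm.

A long slab on four corner posts — a bench. The slab sits at z = 445 with thickness 33, so the top is 445 + 33 = 478 mm.


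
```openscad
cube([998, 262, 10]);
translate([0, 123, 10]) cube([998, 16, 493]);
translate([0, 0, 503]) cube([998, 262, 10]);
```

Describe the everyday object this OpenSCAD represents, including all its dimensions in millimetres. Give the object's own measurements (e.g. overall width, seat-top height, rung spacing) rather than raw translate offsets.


An I-beam lying along x, 998 mm long. Overall section height 513 mm. Two flanges 262 mm wide (y) and 10 mm thick, one on the floor and one at the top; a web 16 mm thick runs between them, centred on the flange width.


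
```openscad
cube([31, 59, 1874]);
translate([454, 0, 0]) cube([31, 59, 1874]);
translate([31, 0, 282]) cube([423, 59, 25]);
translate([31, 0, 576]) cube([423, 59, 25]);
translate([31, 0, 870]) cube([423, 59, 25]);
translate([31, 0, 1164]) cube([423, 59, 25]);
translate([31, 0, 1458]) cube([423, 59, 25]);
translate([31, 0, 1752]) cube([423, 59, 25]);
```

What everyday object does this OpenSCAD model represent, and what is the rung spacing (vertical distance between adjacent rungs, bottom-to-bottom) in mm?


A ladder. The rung spacing is 294 mm.

Two tall 31×59 posts with 6 short bars between them — a ladder. Adjacent rungs sit at z = 282 and z = 576, so the spacing is 576 − 282 = 294 mm.


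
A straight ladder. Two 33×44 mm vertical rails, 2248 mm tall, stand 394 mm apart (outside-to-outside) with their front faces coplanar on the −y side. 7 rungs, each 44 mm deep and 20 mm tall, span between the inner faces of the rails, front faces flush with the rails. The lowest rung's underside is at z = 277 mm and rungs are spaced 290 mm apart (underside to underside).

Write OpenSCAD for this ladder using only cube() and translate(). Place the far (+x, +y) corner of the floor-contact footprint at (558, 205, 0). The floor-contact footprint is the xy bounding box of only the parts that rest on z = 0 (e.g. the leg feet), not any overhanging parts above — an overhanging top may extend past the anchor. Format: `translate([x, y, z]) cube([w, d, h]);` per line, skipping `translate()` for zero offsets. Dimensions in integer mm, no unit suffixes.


// rung span = 394 - 2*33 = 328
// rung[k] z = 277 + k*290
translate([164, 161, 0]) cube([33, 44, 2248]);
translate([525, 161, 0]) cube([33, 44, 2248]);
translate([197, 161, 277]) cube([328, 44, 20]);
translate([197, 161, 567]) cube([328, 44, 20]);
translate([197, 161, 857]) cube([328, 44, 20]);
translate([197, 161, 1147]) cube([328, 44, 20]);
translate([197, 161, 1437]) cube([328, 44, 20]);
translate([197, 161, 1727]) cube([328, 44, 20]);
translate([197, 161, 2017]) cube([328, 44, 20]);


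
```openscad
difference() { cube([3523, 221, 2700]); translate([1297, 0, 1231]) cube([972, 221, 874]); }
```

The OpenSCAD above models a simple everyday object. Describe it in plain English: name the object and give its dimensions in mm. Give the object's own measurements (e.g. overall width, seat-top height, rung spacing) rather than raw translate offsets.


A wall 3523 mm long (x), 221 mm thick (y), 2700 mm tall, with a rectangular window opening cut through it. The opening is 972 mm wide and 874 mm tall; its sill is at z = 1231 mm and its near (−x) edge is 1297 mm from the wall's −x end. The opening passes through the full wall thickness.


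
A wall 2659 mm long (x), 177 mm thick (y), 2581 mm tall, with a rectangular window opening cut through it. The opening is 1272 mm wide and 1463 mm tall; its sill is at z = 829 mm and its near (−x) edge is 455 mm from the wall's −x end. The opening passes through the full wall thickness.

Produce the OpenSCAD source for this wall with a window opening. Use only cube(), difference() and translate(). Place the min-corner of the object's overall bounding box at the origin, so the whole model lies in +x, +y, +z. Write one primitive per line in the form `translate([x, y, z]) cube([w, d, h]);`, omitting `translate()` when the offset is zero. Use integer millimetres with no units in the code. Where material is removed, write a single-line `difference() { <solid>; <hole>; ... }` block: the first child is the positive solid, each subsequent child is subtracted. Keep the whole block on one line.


difference() { cube([2659, 177, 2581]); translate([455, 0, 829]) cube([1272, 177, 1463]); }


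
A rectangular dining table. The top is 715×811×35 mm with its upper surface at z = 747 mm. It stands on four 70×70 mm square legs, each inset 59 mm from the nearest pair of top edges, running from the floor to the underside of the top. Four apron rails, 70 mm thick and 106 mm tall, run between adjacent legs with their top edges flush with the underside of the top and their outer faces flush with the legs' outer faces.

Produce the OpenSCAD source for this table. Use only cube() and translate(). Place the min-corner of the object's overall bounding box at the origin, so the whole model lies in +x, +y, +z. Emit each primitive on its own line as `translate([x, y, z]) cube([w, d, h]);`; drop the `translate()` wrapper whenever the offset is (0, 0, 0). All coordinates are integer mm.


translate([0, 0, 712]) cube([715, 811, 35]);
translate([59, 59, 0]) cube([70, 70, 712]);
translate([586, 59, 0]) cube([70, 70, 712]);
translate([59, 682, 0]) cube([70, 70, 712]);
translate([586, 682, 0]) cube([70, 70, 712]);
translate([129, 59, 606]) cube([457, 70, 106]);
translate([129, 682, 606]) cube([457, 70, 106]);
translate([59, 129, 606]) cube([70, 553, 106]);
translate([586, 129, 606]) cube([70, 553, 106]);


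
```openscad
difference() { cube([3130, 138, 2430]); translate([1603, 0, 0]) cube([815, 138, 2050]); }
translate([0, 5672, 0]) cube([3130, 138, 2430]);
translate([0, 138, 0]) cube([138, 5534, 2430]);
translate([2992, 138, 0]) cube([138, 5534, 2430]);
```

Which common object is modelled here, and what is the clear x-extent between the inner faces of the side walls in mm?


A single room. The interior width is 2854 mm.

Four walls enclosing a rectangle with a door in the front wall — a room. Outside width 3130 minus two 138 mm walls gives 2854 mm.


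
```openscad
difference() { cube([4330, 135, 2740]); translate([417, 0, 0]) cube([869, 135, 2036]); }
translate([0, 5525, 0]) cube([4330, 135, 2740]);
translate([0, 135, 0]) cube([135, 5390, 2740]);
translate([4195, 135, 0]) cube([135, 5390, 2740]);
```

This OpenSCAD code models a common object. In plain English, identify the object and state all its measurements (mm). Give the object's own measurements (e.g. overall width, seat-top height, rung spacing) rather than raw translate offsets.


A single room: four walls, each 2740 mm tall and 135 mm thick, enclosing an outside footprint 4330×5660 mm (x × y), no floor or roof. The front and back walls (−y and +y sides) run the full x-width; the side walls fit between their inner faces. A door opening 869 mm wide and 2036 mm tall is cut through the front wall from the floor up, its −x edge 417 mm from the wall's −x end.


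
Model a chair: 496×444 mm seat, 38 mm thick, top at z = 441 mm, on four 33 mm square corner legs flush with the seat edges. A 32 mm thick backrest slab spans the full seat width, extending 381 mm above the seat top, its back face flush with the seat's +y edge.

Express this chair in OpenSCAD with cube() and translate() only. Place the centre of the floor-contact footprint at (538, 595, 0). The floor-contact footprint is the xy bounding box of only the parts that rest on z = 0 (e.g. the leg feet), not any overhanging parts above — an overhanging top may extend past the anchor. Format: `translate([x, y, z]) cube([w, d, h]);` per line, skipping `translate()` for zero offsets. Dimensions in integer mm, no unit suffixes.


translate([290, 373, 403]) cube([496, 444, 38]);
translate([290, 373, 0]) cube([33, 33, 403]);
translate([753, 373, 0]) cube([33, 33, 403]);
translate([290, 784, 0]) cube([33, 33, 403]);
translate([753, 784, 0]) cube([33, 33, 403]);
translate([290, 785, 441]) cube([496, 32, 381]);


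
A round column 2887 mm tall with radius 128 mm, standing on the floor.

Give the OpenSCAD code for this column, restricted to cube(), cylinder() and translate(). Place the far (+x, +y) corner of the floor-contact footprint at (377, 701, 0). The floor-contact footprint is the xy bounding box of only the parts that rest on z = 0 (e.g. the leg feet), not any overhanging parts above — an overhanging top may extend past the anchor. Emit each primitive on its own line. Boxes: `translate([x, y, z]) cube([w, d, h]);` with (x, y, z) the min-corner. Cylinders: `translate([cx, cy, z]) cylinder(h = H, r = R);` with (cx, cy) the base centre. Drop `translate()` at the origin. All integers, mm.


translate([249, 573, 0]) cylinder(h = 2887, r = 128);


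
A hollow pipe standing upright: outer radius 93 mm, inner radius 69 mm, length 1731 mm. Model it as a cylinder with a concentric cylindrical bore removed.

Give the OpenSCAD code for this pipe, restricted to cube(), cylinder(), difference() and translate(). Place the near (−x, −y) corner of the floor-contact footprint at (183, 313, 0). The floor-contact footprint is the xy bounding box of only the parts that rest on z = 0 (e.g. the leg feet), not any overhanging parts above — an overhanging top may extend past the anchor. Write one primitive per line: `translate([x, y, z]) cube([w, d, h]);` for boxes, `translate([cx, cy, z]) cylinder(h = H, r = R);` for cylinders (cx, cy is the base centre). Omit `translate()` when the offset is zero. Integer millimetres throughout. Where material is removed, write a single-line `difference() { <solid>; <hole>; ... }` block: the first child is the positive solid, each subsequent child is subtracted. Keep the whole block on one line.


difference() { translate([276, 406, 0]) cylinder(h = 1731, r = 93); translate([276, 406, 0]) cylinder(h = 1731, r = 69); }


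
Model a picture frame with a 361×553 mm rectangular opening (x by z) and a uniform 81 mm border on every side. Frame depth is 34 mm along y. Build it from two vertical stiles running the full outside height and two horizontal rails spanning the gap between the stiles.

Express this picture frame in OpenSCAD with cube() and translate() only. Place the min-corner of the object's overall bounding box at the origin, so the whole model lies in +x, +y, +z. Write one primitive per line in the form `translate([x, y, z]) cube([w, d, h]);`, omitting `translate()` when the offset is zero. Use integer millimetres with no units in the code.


cube([81, 34, 715]);
translate([442, 0, 0]) cube([81, 34, 715]);
translate([81, 0, 0]) cube([361, 34, 81]);
translate([81, 0, 634]) cube([361, 34, 81]);


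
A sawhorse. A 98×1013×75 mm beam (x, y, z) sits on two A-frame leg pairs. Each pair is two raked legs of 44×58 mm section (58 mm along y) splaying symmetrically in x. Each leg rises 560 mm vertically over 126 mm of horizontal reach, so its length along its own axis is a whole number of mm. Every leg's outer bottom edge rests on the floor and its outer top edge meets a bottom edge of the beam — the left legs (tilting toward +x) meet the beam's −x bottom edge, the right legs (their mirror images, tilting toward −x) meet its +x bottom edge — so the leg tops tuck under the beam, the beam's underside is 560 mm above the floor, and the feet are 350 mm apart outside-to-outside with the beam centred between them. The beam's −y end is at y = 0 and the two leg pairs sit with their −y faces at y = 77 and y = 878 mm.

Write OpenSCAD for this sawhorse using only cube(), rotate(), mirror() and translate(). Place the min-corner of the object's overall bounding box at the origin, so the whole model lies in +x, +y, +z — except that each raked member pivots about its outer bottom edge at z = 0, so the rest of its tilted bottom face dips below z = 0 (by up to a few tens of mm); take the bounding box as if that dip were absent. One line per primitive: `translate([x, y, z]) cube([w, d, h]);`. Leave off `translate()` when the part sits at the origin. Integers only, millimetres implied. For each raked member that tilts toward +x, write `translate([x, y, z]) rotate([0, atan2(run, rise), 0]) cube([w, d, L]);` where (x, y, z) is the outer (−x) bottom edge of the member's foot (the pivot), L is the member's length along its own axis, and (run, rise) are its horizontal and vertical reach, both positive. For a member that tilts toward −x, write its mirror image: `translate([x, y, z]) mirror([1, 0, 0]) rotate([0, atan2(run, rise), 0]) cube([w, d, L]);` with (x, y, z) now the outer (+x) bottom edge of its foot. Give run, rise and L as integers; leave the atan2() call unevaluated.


// leg length = √(126² + 560²) = 574
// right-leg outer foot x = 2·126 + 98 = 350
// beam min-corner = (126, 0, 560)
translate([126, 0, 560]) cube([98, 1013, 75]);
translate([0, 77, 0]) rotate([0, atan2(126, 560), 0]) cube([44, 58, 574]);
translate([350, 77, 0]) mirror([1, 0, 0]) rotate([0, atan2(126, 560), 0]) cube([44, 58, 574]);
translate([0, 878, 0]) rotate([0, atan2(126, 560), 0]) cube([44, 58, 574]);
translate([350, 878, 0]) mirror([1, 0, 0]) rotate([0, atan2(126, 560), 0]) cube([44, 58, 574]);


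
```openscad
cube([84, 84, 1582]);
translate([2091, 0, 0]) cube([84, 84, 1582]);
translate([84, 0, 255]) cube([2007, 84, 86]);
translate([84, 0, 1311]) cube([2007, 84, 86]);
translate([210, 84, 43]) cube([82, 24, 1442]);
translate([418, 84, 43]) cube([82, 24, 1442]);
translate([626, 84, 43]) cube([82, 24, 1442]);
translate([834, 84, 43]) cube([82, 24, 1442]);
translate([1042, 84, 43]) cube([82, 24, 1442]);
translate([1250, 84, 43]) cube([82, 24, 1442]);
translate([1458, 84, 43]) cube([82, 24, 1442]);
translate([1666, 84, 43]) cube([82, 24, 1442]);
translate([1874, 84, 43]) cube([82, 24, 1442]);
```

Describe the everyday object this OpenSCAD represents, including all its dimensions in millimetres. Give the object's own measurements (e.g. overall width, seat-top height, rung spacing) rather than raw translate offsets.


A fence section. Two 84×84 mm posts, 1582 mm tall, stand on the floor with a clear span of 2007 mm between their inner faces. Two horizontal rails of 84×86 mm section span the gap between the posts with their undersides at z = 255 mm and z = 1311 mm, flush with the posts' −y face. 9 pickets, each 82 mm wide, 24 mm thick and 1442 mm tall, are fixed to the +y face of the rails with their bottoms at z = 43 mm, spaced across the span with a 126 mm gap after the −x post and between neighbouring pickets, with 135 mm left before the +x post.


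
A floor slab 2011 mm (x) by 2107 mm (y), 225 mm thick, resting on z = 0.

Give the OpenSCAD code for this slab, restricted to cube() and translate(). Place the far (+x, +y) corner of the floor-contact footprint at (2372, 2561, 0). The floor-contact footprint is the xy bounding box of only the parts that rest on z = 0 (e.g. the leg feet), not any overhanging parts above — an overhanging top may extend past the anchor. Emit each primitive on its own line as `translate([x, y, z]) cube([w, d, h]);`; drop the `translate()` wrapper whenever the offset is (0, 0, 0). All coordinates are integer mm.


translate([361, 454, 0]) cube([2011, 2107, 225]);
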